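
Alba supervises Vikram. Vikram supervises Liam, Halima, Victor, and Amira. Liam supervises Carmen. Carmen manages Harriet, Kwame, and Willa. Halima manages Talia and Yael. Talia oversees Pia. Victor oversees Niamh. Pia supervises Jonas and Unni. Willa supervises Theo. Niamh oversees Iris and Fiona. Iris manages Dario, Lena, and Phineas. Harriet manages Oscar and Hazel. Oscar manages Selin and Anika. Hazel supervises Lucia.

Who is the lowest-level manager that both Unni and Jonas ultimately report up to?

Pia

Unni's chain of managers is Pia, Talia, Halima, Vikram, Alba. Jonas's chain of managers is Pia, Talia, Halima, Vikram, Alba. The first manager that appears in both chains is Pia.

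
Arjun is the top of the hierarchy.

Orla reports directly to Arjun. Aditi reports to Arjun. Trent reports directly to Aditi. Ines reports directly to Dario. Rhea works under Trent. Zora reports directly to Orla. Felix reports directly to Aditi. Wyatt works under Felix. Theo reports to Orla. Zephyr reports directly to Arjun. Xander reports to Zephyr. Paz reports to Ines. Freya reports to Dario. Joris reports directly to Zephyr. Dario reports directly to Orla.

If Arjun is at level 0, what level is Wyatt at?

3

Chain from Wyatt up to Arjun: Wyatt → Felix → Aditi → Arjun. That is 3 steps up, so Wyatt is 3 levels below Arjun.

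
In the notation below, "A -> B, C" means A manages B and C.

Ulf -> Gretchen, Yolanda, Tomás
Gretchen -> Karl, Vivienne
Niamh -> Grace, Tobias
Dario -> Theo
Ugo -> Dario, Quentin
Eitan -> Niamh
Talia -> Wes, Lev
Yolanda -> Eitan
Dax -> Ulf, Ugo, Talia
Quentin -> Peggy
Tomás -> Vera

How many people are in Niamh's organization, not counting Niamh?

2

Niamh directly manages Grace, Tobias. Grace has no reports. Tobias has no reports. So Niamh's organization is 2 direct reports plus everyone under them: 1 + 1 = 2.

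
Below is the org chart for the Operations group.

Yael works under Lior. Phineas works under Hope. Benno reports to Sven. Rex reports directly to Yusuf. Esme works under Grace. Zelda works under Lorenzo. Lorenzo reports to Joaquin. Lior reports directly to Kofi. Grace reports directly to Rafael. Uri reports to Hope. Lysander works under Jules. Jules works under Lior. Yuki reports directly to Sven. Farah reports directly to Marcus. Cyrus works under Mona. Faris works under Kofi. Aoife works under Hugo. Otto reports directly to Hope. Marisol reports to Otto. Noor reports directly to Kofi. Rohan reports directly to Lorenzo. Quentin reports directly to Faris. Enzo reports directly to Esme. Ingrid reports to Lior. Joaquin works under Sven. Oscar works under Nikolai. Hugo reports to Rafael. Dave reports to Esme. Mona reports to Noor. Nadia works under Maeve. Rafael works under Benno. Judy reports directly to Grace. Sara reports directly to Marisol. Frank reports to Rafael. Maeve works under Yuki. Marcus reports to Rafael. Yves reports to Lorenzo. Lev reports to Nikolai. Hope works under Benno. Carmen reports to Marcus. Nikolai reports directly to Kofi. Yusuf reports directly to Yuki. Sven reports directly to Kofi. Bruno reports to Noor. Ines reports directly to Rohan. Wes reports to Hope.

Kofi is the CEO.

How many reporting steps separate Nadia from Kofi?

4

Chain from Nadia up to Kofi: Nadia → Maeve → Yuki → Sven → Kofi. That is 4 steps up, so Nadia is 4 levels below Kofi.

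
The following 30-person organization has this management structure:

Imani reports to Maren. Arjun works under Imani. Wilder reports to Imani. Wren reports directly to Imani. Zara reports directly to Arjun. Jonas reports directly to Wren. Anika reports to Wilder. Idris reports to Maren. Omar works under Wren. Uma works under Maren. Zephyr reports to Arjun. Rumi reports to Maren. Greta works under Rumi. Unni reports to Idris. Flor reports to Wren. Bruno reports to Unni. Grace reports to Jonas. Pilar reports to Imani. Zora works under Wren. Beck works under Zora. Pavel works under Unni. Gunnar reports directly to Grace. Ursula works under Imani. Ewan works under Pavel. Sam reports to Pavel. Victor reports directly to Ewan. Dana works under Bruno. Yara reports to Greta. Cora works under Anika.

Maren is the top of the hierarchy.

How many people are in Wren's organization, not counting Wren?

Wren directly manages Jonas, Omar, Flor, Zora. Under Jonas: Grace, Gunnar (2). Omar has no reports. Flor has no reports. Under Zora: Beck (1). So Wren's organization is 4 direct reports plus everyone under them: 3 + 1 + 1 + 2 = 7.

7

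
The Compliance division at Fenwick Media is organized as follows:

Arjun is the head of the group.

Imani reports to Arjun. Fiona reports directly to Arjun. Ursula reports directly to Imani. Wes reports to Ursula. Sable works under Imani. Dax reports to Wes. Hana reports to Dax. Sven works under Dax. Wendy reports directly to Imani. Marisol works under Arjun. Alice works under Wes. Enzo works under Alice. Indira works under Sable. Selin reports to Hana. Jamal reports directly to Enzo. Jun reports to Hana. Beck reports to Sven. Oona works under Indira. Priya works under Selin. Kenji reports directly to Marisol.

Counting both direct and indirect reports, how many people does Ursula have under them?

11

Ursula directly manages Wes. Under Wes: Alice, Enzo, Jamal, Dax, Sven, Beck, Hana, Jun, Selin, Priya (10). That's 11 in total.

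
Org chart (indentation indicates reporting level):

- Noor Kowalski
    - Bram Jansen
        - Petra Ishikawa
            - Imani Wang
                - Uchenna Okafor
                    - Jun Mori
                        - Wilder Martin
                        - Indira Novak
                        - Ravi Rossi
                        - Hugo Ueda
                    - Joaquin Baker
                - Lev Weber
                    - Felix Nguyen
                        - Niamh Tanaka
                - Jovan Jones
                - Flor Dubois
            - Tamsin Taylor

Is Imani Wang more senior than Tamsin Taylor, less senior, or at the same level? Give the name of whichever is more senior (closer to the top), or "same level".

Both Imani Wang and Tamsin Taylor are 3 levels below Noor Kowalski.

same level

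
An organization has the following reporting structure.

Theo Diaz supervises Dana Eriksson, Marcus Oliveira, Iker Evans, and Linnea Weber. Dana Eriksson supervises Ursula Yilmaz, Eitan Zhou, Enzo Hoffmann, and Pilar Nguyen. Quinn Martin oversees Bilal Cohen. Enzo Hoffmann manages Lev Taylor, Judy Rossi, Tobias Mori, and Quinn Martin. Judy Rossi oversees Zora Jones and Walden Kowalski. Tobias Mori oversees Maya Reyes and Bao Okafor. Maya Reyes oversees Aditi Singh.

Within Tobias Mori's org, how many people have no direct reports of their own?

2

The people in Tobias Mori's organization with no one reporting to them are Bao Okafor, Aditi Singh. That is 2.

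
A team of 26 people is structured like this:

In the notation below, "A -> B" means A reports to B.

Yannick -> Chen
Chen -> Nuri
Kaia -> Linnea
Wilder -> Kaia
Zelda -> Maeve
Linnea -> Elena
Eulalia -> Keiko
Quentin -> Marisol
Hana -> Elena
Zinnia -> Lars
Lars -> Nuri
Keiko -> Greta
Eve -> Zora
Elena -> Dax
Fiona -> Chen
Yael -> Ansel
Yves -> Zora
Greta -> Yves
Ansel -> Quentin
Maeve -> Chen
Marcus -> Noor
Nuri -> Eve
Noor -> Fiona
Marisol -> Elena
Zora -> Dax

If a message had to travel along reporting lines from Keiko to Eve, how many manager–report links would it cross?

Keiko is 3 levels below Zora, and Eve is 1 level below Zora (their lowest common manager). The shortest path runs up from Keiko to Zora and back down to Eve: 3 + 1 = 4 links.

4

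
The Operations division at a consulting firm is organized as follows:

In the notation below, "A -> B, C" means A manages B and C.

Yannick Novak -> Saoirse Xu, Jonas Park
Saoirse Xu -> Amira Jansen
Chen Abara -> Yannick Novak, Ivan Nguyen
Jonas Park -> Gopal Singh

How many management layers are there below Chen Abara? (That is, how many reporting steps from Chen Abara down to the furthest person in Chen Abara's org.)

3

The longest chain under Chen Abara runs Chen Abara → Yannick Novak → Jonas Park → Gopal Singh, which is 3 levels below Chen Abara.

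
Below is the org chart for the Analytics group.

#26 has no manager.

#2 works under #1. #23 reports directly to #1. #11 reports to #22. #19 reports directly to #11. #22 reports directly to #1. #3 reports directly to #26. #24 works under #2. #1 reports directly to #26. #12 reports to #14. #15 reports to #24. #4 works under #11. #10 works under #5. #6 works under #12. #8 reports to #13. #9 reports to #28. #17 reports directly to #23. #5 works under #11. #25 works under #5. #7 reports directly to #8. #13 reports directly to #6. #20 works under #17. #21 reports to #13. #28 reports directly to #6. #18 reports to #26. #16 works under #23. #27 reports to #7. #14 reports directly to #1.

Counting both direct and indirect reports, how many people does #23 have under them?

#23 directly manages #17, #16. Under #17: #20 (1). #16 has no reports. So #23's organization is 2 direct reports plus everyone under them: 2 + 1 = 3.

3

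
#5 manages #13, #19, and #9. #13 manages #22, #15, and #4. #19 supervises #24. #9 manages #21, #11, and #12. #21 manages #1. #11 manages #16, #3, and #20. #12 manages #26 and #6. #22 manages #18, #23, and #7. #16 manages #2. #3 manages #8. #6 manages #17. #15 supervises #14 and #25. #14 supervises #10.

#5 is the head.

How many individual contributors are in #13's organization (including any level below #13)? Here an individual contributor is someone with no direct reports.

6

The people in #13's organization with no one reporting to them are #4, #25, #10, #7, #23, #18. That is 6.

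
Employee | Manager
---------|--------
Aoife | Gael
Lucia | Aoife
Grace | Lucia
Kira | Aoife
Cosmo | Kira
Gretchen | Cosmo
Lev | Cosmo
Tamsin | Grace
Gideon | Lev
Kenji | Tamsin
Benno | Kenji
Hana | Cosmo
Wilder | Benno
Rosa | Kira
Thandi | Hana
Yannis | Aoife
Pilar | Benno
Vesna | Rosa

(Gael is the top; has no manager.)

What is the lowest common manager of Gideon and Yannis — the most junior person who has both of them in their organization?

Gideon's chain of managers is Lev, Cosmo, Kira, Aoife, Gael. Yannis's chain of managers is Aoife, Gael. The first manager that appears in both chains is Aoife.

Aoife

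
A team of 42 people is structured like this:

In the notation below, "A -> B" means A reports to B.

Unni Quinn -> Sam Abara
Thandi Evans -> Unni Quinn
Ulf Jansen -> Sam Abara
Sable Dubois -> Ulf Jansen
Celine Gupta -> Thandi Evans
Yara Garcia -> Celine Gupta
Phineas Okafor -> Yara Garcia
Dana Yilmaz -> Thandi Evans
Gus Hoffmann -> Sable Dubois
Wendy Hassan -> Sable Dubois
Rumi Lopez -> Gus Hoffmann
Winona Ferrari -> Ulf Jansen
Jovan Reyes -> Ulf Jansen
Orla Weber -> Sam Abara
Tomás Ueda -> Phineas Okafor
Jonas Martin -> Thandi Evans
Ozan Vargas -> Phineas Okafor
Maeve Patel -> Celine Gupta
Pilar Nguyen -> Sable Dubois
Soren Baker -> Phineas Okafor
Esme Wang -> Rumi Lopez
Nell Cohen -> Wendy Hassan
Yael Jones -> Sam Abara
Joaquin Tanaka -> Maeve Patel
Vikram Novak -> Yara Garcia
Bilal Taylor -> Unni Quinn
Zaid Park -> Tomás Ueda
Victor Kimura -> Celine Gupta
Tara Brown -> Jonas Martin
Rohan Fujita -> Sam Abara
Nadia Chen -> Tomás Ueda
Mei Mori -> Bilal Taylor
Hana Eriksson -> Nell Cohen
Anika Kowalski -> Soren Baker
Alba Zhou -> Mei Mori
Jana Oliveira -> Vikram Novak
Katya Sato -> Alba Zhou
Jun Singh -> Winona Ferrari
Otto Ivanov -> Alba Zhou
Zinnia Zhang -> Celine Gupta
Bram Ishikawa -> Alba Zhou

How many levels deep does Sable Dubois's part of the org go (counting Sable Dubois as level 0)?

3

The longest chain under Sable Dubois runs Sable Dubois → Wendy Hassan → Nell Cohen → Hana Eriksson, which is 3 levels below Sable Dubois.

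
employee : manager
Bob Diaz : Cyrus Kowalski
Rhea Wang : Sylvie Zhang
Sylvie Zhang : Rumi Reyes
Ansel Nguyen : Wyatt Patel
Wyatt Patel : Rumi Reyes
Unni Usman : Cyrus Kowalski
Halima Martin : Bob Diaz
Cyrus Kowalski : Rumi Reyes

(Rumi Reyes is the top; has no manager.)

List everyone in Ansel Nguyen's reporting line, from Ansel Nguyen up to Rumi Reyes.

Ansel Nguyen reports to Wyatt Patel. Wyatt Patel reports to Rumi Reyes. Rumi Reyes is at the top.

Ansel Nguyen -> Wyatt Patel -> Rumi Reyes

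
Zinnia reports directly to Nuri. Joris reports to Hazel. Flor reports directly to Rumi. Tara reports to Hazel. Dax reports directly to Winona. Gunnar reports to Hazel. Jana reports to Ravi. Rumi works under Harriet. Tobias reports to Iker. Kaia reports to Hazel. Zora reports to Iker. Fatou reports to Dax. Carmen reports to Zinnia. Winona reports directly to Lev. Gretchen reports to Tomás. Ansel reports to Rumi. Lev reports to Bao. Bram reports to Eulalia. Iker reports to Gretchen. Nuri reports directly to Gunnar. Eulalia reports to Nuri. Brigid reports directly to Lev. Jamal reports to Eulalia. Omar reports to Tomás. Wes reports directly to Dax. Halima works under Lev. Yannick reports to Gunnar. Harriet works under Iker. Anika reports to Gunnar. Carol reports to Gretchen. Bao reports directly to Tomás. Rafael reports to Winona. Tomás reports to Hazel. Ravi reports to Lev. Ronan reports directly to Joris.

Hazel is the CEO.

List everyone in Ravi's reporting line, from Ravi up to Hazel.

Ravi reports to Lev. Lev reports to Bao. Bao reports to Tomás. Tomás reports to Hazel. Hazel is at the top.

Ravi -> Lev -> Bao -> Tomás -> Hazel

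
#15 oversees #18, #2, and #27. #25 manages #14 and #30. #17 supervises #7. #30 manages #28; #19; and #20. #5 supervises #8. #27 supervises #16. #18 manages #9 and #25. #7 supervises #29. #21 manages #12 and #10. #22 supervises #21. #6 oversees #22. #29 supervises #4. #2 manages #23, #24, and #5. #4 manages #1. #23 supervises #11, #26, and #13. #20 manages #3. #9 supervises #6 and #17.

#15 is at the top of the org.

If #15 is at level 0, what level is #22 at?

4

Chain from #22 up to #15: #22 → #6 → #9 → #18 → #15. That is 4 steps up, so #22 is 4 levels below #15.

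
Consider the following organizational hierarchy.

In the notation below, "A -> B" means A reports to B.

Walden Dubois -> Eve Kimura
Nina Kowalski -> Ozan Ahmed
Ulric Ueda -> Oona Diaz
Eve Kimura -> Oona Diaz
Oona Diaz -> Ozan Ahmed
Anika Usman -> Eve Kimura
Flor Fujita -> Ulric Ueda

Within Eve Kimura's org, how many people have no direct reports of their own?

2

The people in Eve Kimura's organization with no one reporting to them are Anika Usman, Walden Dubois. That is 2.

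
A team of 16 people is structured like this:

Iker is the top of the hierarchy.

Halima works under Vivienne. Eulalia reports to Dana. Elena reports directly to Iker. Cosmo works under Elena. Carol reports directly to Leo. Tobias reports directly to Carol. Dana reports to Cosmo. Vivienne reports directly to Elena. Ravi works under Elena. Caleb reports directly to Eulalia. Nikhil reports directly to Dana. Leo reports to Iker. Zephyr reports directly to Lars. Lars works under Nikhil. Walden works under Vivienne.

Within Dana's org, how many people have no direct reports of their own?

The people in Dana's organization with no one reporting to them are Zephyr, Caleb. That is 2.

2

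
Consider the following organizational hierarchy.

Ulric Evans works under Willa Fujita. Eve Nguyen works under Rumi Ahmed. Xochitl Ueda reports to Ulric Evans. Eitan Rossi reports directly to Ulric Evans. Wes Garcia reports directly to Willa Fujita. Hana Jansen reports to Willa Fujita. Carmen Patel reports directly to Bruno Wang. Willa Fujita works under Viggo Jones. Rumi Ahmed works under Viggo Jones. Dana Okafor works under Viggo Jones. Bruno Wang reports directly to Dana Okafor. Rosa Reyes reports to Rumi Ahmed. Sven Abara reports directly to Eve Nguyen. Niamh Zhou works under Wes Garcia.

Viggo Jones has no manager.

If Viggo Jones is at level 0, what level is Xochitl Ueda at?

3

Chain from Xochitl Ueda up to Viggo Jones: Xochitl Ueda → Ulric Evans → Willa Fujita → Viggo Jones. That is 3 steps up, so Xochitl Ueda is 3 levels below Viggo Jones.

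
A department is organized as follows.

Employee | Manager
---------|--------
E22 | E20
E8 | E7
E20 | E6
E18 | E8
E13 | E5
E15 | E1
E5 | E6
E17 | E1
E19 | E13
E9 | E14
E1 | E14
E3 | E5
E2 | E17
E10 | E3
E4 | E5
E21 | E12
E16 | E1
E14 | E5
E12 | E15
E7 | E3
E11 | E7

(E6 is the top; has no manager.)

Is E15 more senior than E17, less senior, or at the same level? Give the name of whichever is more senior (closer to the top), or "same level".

same level

Both E15 and E17 are 4 levels below E6.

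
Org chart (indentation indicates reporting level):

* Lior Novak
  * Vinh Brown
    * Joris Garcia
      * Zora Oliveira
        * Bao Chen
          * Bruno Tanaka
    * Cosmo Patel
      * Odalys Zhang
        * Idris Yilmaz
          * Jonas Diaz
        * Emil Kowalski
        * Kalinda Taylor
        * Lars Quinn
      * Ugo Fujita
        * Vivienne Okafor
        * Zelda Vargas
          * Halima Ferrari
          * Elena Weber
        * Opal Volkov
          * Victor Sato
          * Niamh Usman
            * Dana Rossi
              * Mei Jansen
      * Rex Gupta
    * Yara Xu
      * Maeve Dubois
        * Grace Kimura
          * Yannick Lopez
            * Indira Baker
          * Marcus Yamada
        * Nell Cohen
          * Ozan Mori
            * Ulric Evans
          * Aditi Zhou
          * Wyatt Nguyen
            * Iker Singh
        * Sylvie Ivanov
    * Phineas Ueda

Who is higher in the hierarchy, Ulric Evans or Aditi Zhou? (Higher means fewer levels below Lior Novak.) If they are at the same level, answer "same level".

Ulric Evans is 6 levels below Lior Novak; Aditi Zhou is 5. Aditi Zhou is higher.

Aditi Zhou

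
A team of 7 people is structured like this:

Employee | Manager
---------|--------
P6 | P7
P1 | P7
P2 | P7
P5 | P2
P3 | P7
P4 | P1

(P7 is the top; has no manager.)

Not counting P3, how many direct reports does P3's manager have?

P3 reports to P7. P7's other direct reports are P1, P6, P2 — 3 peers.

3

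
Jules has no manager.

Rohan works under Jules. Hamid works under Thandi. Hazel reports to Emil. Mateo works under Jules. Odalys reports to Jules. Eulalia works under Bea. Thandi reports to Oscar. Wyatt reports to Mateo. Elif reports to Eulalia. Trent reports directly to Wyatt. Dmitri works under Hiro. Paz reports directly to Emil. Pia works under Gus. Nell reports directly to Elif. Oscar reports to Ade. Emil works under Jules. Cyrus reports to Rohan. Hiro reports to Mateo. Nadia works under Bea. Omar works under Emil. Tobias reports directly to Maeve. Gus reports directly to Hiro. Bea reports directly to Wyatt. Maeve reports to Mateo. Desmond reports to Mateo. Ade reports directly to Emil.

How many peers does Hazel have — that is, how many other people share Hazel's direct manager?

3

Hazel reports to Emil. Emil's other direct reports are Ade, Omar, Paz — 3 peers.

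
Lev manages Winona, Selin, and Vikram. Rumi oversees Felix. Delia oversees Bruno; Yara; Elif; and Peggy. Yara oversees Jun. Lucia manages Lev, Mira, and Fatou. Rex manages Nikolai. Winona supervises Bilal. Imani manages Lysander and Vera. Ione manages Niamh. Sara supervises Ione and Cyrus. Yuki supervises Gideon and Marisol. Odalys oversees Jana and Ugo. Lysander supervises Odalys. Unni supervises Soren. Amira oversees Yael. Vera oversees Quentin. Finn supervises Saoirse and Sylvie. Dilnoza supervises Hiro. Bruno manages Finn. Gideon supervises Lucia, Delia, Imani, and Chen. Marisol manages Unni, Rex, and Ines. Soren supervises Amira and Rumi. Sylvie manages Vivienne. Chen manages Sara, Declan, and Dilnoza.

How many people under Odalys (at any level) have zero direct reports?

2

The people in Odalys's organization with no one reporting to them are Ugo, Jana. That is 2.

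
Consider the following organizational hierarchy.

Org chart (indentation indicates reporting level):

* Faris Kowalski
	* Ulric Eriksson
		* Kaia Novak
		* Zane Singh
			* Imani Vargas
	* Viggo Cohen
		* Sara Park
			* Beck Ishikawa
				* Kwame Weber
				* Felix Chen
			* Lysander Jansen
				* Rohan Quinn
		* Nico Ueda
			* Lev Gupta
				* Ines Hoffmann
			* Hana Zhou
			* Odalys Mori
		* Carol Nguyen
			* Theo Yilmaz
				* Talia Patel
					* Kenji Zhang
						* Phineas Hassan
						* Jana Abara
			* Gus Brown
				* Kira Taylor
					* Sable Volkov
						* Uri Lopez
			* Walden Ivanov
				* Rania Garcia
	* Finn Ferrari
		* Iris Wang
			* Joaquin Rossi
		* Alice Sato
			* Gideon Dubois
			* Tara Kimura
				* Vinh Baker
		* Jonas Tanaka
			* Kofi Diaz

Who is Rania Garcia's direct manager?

Rania Garcia reports directly to Walden Ivanov.

Walden Ivanov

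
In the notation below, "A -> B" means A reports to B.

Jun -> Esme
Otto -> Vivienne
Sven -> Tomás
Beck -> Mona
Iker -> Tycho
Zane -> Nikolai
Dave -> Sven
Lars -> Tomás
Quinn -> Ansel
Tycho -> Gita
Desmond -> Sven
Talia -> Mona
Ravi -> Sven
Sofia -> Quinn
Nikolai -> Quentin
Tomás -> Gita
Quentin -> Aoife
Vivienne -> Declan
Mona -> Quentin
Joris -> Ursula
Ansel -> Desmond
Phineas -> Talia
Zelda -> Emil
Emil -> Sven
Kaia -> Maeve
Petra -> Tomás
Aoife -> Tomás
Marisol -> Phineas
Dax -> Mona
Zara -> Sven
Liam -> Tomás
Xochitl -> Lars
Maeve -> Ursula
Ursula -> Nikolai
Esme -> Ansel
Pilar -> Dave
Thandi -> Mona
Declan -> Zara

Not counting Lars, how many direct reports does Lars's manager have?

Lars reports to Tomás. Tomás's other direct reports are Sven, Liam, Aoife, Petra — 4 peers.

4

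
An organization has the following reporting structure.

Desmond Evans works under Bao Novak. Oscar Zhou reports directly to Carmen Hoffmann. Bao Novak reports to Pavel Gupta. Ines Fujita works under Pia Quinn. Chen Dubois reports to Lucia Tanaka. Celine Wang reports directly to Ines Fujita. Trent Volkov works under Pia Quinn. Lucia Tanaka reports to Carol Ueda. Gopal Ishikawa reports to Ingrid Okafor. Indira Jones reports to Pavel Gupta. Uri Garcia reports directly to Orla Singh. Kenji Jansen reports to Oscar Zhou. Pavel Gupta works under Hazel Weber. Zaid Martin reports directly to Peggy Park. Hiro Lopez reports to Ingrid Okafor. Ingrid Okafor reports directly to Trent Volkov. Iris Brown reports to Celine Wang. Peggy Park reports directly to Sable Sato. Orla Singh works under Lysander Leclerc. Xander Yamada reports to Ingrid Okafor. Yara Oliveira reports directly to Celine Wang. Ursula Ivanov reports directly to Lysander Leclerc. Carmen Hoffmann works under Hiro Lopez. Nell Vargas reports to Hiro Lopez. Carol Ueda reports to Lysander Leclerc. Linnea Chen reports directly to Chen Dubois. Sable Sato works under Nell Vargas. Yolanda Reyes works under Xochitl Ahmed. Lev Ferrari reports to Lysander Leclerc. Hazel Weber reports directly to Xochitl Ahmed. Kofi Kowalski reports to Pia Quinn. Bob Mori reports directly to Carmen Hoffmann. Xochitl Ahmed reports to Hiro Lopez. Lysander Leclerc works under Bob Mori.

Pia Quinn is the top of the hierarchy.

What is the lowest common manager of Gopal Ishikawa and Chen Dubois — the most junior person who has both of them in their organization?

Gopal Ishikawa's chain of managers is Ingrid Okafor, Trent Volkov, Pia Quinn. Chen Dubois's chain of managers is Lucia Tanaka, Carol Ueda, Lysander Leclerc, Bob Mori, Carmen Hoffmann, Hiro Lopez, Ingrid Okafor, Trent Volkov, Pia Quinn. The first manager that appears in both chains is Ingrid Okafor.

Ingrid Okafor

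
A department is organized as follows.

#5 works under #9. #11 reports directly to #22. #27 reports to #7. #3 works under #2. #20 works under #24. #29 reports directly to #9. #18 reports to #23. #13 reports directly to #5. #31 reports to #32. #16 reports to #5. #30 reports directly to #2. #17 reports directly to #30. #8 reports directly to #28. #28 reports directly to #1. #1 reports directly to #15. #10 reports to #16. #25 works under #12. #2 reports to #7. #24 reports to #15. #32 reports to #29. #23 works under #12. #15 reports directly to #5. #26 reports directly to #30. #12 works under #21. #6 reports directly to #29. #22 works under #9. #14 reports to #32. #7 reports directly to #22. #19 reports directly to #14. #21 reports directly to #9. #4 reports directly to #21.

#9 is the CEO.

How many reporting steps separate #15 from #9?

2

Chain from #15 up to #9: #15 → #5 → #9. That is 2 steps up, so #15 is 2 levels below #9.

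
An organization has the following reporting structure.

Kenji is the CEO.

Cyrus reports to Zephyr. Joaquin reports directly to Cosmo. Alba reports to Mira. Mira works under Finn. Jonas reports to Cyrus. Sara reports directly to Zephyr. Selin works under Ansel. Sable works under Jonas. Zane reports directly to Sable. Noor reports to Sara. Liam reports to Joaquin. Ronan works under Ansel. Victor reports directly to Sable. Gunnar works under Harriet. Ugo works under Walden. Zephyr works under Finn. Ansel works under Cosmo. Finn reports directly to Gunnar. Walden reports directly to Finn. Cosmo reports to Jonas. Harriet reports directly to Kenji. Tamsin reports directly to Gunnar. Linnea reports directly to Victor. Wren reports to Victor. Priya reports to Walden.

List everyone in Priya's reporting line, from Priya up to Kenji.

Priya -> Walden -> Finn -> Gunnar -> Harriet -> Kenji

Priya reports to Walden. Walden reports to Finn. Finn reports to Gunnar. Gunnar reports to Harriet. Harriet reports to Kenji. Kenji is at the top.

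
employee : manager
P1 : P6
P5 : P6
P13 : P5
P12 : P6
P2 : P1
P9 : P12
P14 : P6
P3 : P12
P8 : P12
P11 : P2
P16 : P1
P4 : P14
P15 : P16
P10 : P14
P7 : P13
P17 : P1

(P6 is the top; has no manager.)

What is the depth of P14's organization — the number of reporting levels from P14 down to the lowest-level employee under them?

1

The longest chain under P14 runs P14 → P10, which is 1 level below P14.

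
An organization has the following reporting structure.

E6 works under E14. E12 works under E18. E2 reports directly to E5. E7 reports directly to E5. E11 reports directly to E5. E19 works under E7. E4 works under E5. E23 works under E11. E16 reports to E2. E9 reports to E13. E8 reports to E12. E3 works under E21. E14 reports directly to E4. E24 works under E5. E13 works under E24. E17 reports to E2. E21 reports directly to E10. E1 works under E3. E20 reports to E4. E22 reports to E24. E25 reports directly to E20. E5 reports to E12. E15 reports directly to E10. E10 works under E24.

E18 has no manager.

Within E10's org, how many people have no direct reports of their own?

The people in E10's organization with no one reporting to them are E15, E1. That is 2.

2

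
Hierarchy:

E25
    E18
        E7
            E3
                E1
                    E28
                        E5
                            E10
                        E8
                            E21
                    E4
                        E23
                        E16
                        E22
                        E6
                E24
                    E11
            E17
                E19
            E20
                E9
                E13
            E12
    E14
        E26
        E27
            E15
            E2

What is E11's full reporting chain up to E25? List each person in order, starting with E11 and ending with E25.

E11 -> E24 -> E3 -> E7 -> E18 -> E25

E11 reports to E24. E24 reports to E3. E3 reports to E7. E7 reports to E18. E18 reports to E25. E25 is at the top.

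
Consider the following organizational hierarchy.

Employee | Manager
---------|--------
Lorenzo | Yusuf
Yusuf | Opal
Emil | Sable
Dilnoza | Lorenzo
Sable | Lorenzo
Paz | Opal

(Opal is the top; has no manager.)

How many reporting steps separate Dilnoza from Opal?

Chain from Dilnoza up to Opal: Dilnoza → Lorenzo → Yusuf → Opal. That is 3 steps up, so Dilnoza is 3 levels below Opal.

3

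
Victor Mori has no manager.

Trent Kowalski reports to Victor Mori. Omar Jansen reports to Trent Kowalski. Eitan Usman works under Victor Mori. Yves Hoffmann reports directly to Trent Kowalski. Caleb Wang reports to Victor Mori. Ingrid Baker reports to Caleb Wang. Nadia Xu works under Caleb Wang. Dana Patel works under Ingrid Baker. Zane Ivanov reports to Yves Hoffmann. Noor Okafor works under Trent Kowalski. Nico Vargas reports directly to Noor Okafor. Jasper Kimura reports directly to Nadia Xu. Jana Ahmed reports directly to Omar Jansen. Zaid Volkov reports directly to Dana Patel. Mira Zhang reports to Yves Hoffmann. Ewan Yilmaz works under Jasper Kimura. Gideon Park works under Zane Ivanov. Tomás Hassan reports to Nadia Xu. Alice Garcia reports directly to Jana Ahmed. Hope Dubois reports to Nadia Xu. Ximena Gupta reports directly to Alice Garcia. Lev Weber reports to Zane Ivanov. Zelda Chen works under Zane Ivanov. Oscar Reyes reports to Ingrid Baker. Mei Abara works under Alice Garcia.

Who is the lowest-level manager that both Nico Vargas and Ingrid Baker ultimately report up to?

Victor Mori

Nico Vargas's chain of managers is Noor Okafor, Trent Kowalski, Victor Mori. Ingrid Baker's chain of managers is Caleb Wang, Victor Mori. The first manager that appears in both chains is Victor Mori.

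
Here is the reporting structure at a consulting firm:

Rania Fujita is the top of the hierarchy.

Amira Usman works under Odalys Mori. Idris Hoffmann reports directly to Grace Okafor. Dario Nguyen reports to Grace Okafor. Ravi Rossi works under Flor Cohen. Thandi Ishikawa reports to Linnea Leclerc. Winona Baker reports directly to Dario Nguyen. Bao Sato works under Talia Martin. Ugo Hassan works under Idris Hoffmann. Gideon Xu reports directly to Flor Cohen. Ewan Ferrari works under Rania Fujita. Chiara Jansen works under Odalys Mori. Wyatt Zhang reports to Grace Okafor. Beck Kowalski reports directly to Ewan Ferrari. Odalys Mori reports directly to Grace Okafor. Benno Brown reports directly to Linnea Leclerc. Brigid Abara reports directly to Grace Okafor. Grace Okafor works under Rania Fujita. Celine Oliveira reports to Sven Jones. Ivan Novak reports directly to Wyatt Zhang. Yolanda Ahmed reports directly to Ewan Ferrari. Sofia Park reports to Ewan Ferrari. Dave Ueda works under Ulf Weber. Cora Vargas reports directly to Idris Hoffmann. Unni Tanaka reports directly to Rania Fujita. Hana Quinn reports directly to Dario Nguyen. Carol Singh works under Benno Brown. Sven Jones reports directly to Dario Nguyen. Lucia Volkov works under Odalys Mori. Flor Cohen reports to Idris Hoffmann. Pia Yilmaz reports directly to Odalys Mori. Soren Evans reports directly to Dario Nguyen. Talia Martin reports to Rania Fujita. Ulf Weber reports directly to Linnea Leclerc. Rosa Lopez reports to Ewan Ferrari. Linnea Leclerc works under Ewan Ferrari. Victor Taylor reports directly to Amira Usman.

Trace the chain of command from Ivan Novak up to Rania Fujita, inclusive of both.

Ivan Novak reports to Wyatt Zhang. Wyatt Zhang reports to Grace Okafor. Grace Okafor reports to Rania Fujita. Rania Fujita is at the top.

Ivan Novak -> Wyatt Zhang -> Grace Okafor -> Rania Fujita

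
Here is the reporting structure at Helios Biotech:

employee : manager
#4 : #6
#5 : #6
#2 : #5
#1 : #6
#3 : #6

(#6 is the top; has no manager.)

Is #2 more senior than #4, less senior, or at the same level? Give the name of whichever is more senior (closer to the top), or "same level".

#2 is 2 levels below #6; #4 is 1. #4 is higher.

#4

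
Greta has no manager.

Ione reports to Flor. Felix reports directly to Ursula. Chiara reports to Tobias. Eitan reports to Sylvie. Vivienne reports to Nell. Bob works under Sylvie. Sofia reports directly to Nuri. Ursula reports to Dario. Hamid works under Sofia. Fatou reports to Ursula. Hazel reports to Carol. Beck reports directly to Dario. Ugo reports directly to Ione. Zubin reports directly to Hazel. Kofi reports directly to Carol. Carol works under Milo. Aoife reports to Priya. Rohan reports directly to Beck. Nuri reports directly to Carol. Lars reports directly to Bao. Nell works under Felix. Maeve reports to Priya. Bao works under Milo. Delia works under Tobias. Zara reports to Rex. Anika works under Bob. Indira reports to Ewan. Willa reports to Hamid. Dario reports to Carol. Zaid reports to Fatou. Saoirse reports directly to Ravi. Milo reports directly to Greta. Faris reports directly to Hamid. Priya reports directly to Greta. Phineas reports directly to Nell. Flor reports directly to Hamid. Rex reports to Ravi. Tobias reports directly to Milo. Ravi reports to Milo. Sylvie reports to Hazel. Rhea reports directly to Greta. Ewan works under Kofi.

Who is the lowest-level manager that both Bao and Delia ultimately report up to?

Bao's chain of managers is Milo, Greta. Delia's chain of managers is Tobias, Milo, Greta. The first manager that appears in both chains is Milo.

Milo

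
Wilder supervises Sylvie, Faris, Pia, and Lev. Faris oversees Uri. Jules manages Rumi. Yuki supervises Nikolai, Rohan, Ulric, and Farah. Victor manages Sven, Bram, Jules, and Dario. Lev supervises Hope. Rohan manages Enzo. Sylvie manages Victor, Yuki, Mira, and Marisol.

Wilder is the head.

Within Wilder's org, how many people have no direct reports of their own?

The people in Wilder's organization with no one reporting to them are Hope, Pia, Uri, Marisol, Mira, Farah, Ulric, Enzo, Nikolai, Dario, Rumi, Bram, Sven. That is 13.

13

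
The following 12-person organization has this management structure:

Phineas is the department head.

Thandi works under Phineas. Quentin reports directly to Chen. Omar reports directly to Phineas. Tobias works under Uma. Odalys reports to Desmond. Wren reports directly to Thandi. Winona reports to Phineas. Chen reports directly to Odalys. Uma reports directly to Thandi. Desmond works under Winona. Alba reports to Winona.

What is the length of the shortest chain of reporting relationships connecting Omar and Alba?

3

Omar is 1 level below Phineas, and Alba is 2 levels below Phineas (their lowest common manager). The shortest path runs up from Omar to Phineas and back down to Alba: 1 + 2 = 3 links.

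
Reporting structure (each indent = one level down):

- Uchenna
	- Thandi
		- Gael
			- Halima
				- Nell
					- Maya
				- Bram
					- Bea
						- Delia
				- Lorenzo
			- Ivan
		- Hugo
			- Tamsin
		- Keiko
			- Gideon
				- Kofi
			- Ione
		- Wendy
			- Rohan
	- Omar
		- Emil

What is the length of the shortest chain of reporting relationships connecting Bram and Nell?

2

Bram is 1 level below Halima, and Nell is 1 level below Halima (their lowest common manager). The shortest path runs up from Bram to Halima and back down to Nell: 1 + 1 = 2 links.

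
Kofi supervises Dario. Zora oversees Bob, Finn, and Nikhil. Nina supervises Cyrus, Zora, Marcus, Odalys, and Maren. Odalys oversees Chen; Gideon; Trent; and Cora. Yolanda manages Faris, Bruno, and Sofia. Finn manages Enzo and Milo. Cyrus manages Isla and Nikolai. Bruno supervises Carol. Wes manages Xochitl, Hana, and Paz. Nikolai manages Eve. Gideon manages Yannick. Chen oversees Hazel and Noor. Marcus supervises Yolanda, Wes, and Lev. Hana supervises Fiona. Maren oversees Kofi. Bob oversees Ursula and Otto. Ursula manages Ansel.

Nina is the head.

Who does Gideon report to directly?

Odalys

Gideon reports directly to Odalys.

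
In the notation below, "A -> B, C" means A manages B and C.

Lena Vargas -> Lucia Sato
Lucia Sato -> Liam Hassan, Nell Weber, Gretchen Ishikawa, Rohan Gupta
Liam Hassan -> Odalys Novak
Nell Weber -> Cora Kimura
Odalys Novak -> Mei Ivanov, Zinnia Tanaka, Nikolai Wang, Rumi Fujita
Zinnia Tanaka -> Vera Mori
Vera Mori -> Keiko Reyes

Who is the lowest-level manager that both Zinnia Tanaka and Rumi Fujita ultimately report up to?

Odalys Novak

Zinnia Tanaka's chain of managers is Odalys Novak, Liam Hassan, Lucia Sato, Lena Vargas. Rumi Fujita's chain of managers is Odalys Novak, Liam Hassan, Lucia Sato, Lena Vargas. The first manager that appears in both chains is Odalys Novak.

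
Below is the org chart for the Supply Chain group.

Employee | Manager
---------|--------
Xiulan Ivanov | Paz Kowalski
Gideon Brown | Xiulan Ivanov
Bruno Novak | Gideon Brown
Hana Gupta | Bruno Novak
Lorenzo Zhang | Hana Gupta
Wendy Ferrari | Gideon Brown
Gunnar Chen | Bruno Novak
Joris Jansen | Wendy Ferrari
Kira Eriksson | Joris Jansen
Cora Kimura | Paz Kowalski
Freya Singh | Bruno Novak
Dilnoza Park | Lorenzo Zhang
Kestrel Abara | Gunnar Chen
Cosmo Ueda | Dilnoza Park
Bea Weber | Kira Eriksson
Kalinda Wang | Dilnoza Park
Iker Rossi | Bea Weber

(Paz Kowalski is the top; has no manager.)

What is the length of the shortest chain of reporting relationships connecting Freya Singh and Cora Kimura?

5

Freya Singh is 4 levels below Paz Kowalski, and Cora Kimura is 1 level below Paz Kowalski (their lowest common manager). The shortest path runs up from Freya Singh to Paz Kowalski and back down to Cora Kimura: 4 + 1 = 5 links.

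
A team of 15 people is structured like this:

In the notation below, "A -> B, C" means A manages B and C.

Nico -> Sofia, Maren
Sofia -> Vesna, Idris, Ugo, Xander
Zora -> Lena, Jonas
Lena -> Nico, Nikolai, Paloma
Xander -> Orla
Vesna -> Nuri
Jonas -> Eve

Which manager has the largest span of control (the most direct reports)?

Sofia

Direct-report counts: Zora has 2; Jonas has 1; Lena has 3; Nico has 2; Sofia has 4; Xander has 1; Vesna has 1. The largest is 4, held by Sofia.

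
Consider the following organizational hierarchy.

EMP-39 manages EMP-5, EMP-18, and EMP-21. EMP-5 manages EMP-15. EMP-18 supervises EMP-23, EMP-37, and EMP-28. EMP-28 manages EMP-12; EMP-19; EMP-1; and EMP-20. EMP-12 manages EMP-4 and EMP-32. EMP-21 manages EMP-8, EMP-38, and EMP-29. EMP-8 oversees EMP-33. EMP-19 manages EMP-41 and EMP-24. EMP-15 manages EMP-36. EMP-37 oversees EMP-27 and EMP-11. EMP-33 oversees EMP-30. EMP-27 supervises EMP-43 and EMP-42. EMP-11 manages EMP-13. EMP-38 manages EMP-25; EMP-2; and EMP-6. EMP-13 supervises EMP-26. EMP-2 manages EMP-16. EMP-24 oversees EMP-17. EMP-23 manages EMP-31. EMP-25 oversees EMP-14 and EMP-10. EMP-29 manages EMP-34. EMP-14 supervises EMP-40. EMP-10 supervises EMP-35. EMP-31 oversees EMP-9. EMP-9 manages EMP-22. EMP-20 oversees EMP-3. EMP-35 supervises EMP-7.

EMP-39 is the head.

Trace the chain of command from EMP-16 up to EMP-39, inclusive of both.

EMP-16 reports to EMP-2. EMP-2 reports to EMP-38. EMP-38 reports to EMP-21. EMP-21 reports to EMP-39. EMP-39 is at the top.

EMP-16 -> EMP-2 -> EMP-38 -> EMP-21 -> EMP-39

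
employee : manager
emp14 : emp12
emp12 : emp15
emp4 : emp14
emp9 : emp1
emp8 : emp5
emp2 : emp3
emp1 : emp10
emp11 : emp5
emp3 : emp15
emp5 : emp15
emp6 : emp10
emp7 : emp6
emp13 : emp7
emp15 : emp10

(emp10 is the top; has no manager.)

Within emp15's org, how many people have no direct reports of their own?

The people in emp15's organization with no one reporting to them are emp2, emp8, emp11, emp4. That is 4.

4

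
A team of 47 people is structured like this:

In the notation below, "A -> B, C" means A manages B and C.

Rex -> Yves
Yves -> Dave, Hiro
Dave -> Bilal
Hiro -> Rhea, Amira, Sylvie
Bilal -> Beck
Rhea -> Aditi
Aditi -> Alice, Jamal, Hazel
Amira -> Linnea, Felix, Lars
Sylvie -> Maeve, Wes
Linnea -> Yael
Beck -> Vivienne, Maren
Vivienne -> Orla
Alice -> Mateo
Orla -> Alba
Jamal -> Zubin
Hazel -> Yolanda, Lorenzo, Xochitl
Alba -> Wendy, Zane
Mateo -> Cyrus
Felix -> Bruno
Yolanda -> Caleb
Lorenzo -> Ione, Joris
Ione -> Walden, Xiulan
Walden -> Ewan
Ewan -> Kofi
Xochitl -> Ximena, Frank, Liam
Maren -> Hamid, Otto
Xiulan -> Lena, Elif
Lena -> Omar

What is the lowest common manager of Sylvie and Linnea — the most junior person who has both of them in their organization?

Sylvie's chain of managers is Hiro, Yves, Rex. Linnea's chain of managers is Amira, Hiro, Yves, Rex. The first manager that appears in both chains is Hiro.

Hiro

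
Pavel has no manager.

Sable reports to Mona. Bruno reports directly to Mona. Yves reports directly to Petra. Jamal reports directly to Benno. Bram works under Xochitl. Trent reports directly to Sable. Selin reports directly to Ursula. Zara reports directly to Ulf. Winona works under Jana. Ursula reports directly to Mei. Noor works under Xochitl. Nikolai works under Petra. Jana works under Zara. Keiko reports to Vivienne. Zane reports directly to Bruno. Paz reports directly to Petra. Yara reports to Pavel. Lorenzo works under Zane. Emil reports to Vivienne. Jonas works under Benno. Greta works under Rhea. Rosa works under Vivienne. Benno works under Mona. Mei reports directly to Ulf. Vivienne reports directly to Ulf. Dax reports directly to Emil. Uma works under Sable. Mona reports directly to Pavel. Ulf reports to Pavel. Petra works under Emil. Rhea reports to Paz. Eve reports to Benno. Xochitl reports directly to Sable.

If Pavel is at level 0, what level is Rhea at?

Chain from Rhea up to Pavel: Rhea → Paz → Petra → Emil → Vivienne → Ulf → Pavel. That is 6 steps up, so Rhea is 6 levels below Pavel.

6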